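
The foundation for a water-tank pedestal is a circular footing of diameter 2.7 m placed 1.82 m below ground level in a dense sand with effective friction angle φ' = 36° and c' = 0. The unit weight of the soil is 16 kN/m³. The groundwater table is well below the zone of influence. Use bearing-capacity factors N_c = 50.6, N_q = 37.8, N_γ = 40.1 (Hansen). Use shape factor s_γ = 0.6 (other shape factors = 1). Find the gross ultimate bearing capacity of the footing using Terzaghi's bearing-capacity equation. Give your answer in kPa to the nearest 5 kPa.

q_ult ≈ 1620 kPa

Effective surcharge at the founding depth q = γ·D_f = 16 × 1.82 = 29.12 kPa.
q_ult = q·N_q + 0.5·γ·B·N_γ·s_γ
     = 29.12 × 37.8 + 0.5 × 16 × 2.7 × 40.1 × 0.6
     = 1100.7 + 519.7 = 1620.4 kPa.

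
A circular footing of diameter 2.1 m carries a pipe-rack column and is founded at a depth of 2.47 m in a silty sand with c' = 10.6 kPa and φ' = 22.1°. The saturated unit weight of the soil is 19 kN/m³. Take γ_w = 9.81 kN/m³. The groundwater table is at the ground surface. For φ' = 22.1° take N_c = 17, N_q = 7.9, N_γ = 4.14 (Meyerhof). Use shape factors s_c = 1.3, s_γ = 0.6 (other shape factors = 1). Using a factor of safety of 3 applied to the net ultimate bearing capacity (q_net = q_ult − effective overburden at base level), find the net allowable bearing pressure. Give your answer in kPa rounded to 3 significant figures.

Water table at ground surface, so effective unit weight γ' = 19 − 9.81 = 9.19 kN/m³ is used throughout; overburden q = 9.19 × 2.47 = 22.699 kPa; the same γ' applies in the ½γBN_γ term.
Cohesion term c·N_c·s_c = 10.6 × 17 × 1.3 = 234.26 kPa; surcharge term q·N_q = 22.699 × 7.9 = 179.32 kPa; self-weight term 0.5·γ·B·N_γ·s_γ = 0.5 × 9.19 × 2.1 × 4.14 × 0.6 = 23.969 kPa.
q_ult = 234.26 + 179.32 + 23.969 = 437.55 kPa.
Net ultimate: q_net = 437.55 − 22.699 = 414.85 kPa.
q_all(net) = 414.85 / 3 = 138.28 kPa.

q_all(net) ≈ 138 kPa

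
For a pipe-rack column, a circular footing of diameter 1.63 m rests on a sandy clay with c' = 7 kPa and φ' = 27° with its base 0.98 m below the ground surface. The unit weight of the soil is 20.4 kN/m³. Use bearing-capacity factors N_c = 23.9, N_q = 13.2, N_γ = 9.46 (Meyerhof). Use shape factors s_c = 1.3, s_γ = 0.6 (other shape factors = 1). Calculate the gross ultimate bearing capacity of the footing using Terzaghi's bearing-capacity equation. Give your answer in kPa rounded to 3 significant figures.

q_ult ≈ 576 kPa

Overburden at base level: q = 20.4 × 0.98 = 19.992 kPa.
Cohesion term c·N_c·s_c = 7 × 23.9 × 1.3 = 217.49 kPa; surcharge term q·N_q = 19.992 × 13.2 = 263.89 kPa; self-weight term 0.5·γ·B·N_γ·s_γ = 0.5 × 20.4 × 1.63 × 9.46 × 0.6 = 94.369 kPa.
q_ult = 217.49 + 263.89 + 94.369 = 575.75 kPa.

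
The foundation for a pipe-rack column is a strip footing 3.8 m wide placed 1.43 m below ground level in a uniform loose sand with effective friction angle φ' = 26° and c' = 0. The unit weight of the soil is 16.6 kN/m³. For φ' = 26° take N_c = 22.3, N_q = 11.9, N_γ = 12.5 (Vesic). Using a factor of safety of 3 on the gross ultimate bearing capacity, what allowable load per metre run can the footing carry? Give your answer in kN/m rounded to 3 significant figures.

Effective surcharge at the founding depth q = γ·D_f = 16.6 × 1.43 = 23.738 kPa.
q_ult = q·N_q + 0.5·γ·B·N_γ
     = 23.738 × 11.9 + 0.5 × 16.6 × 3.8 × 12.5
     = 282.48 + 394.25 = 676.73 kPa.
Gross allowable pressure q_all = 676.73 / 3 = 225.58 kPa.
Allowable wall load = q_all × B = 225.58 × 3.8 = 857.19 kN per metre run.

≈ 857 kN/m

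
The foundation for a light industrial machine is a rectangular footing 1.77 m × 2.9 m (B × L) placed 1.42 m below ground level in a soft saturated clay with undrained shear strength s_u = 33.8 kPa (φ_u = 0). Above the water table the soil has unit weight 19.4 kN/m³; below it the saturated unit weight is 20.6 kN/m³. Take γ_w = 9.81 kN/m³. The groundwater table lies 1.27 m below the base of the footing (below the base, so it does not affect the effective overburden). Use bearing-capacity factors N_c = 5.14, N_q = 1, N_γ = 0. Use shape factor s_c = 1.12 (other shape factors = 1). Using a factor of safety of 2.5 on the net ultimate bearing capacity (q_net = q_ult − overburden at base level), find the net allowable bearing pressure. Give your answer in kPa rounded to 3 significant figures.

q_all(net) ≈ 77.8 kPa

Overburden at base level: q = 19.4 × 1.42 = 27.548 kPa.
Cohesion term c·N_c·s_c = 33.8 × 5.14 × 1.12 = 194.58 kPa; surcharge term q·N_q = 27.548 × 1 = 27.548 kPa.
q_ult = 194.58 + 27.548 = 222.13 kPa.
q_net = 222.13 − 27.548 = 194.58 kPa.
q_all(net) = 194.58 / 2.5 = 77.832 kPa.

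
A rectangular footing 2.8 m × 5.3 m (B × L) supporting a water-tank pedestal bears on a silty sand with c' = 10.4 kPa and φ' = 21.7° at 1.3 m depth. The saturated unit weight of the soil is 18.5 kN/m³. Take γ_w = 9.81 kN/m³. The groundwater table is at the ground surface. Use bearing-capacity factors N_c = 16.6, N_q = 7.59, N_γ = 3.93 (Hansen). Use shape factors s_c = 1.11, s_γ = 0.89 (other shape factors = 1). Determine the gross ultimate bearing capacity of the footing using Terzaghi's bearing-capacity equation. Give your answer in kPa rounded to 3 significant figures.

Water table at ground surface, so effective unit weight γ' = 18.5 − 9.81 = 8.69 kN/m³ is used throughout; overburden q = 8.69 × 1.3 = 11.297 kPa; the same γ' applies in the ½γBN_γ term.
Cohesion term c·N_c·s_c = 10.4 × 16.6 × 1.11 = 191.63 kPa; surcharge term q·N_q = 11.297 × 7.59 = 85.744 kPa; self-weight term 0.5·γ·B·N_γ·s_γ = 0.5 × 8.69 × 2.8 × 3.93 × 0.89 = 42.553 kPa.
q_ult = 191.63 + 85.744 + 42.553 = 319.93 kPa.

q_ult ≈ 320 kPa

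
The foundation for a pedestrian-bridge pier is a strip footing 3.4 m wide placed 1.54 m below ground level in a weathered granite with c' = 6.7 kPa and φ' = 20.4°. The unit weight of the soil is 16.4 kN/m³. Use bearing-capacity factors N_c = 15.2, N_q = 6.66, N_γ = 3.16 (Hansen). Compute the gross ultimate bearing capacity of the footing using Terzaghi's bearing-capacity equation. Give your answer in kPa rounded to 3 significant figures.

q_ult ≈ 358 kPa

q = γ·D_f = 16.4 × 1.54 = 25.256 kPa.
c·N_c = 6.7 × 15.2 = 101.84 kPa
q·N_q = 25.256 × 6.66 = 168.2 kPa
0.5·γ·B·N_γ = 0.5 × 16.4 × 3.4 × 3.16 = 88.101 kPa
q_ult = 101.84 + 168.2 + 88.101 = 358.15 kPa.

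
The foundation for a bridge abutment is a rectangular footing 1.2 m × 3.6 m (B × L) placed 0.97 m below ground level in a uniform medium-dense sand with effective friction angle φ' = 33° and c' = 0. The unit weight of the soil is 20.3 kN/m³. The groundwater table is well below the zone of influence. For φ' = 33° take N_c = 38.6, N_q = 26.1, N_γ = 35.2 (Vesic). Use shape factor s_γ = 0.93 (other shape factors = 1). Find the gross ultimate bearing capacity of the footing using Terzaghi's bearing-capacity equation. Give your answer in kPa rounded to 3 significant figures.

Effective surcharge at the founding depth q = γ·D_f = 20.3 × 0.97 = 19.691 kPa.
q_ult = q·N_q + 0.5·γ·B·N_γ·s_γ
     = 19.691 × 26.1 + 0.5 × 20.3 × 1.2 × 35.2 × 0.93
     = 513.94 + 398.72 = 912.66 kPa.

q_ult ≈ 913 kPa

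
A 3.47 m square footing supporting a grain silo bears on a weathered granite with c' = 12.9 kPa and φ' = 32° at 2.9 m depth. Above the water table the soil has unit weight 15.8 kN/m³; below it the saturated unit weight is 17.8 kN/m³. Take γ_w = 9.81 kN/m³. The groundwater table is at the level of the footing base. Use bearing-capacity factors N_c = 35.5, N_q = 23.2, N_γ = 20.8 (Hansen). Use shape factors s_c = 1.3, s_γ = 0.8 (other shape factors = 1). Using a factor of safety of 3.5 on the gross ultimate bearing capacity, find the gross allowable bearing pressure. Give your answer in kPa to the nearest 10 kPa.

q = γ·D_f = 15.8 × 2.9 = 45.82 kPa.
For the ½γBN_γ term take γ' = 17.8 − 9.81 = 7.99 kN/m³ (soil below base is submerged).
c·N_c·s_c = 12.9 × 35.5 × 1.3 = 595.34 kPa
q·N_q = 45.82 × 23.2 = 1063 kPa
0.5·γ·B·N_γ·s_γ = 0.5 × 7.99 × 3.47 × 20.8 × 0.8 = 230.67 kPa
q_ult = 595.34 + 1063 + 230.67 = 1889 kPa.
q_all = 1889 / 3.5 = 539.72 kPa.

q_all ≈ 540 kPa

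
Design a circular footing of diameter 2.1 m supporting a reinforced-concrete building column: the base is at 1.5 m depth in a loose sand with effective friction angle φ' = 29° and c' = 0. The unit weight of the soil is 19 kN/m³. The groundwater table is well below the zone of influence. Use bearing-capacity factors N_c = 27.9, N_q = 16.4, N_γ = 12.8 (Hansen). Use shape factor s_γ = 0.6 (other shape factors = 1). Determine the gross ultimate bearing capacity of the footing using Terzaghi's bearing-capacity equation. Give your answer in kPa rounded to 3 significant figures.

q_ult ≈ 621 kPa

Effective surcharge at the founding depth q = γ·D_f = 19 × 1.5 = 28.5 kPa.
q_ult = q·N_q + 0.5·γ·B·N_γ·s_γ
     = 28.5 × 16.4 + 0.5 × 19 × 2.1 × 12.8 × 0.6
     = 467.4 + 153.22 = 620.62 kPa.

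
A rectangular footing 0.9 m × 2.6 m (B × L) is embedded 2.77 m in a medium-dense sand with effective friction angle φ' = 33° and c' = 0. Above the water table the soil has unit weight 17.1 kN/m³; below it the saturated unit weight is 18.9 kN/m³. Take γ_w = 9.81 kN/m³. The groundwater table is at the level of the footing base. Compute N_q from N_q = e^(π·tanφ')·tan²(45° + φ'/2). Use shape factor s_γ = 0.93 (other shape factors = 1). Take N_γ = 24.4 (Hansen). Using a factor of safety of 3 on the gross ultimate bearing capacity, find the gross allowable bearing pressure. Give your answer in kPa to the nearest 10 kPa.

N_q = e^(π·tan33°)·tan²(61.5°) = 26.09.
Overburden at base level: q = 17.1 × 2.77 = 47.367 kPa.
Below the base the soil is submerged, so the ½γBN_γ term uses γ' = 18.9 − 9.81 = 9.09 kN/m³.
Surcharge term q·N_q = 47.367 × 26.092 = 1235.9 kPa; self-weight term 0.5·γ·B·N_γ·s_γ = 0.5 × 9.09 × 0.9 × 24.4 × 0.93 = 92.822 kPa.
q_ult = 1235.9 + 92.822 = 1328.7 kPa.
q_all = 1328.7 / 3 = 442.91 kPa.

q_all ≈ 440 kPa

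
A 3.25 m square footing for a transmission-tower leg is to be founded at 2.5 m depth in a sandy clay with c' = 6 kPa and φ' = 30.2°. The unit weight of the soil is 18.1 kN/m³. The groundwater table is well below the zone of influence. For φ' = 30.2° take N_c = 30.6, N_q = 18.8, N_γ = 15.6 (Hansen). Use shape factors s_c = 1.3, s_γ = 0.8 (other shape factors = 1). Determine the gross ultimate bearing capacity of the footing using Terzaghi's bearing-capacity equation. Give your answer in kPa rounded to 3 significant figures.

q_ult ≈ 1460 kPa

Effective surcharge at the founding depth q = γ·D_f = 18.1 × 2.5 = 45.25 kPa.
q_ult = c·N_c·s_c + q·N_q + 0.5·γ·B·N_γ·s_γ
     = 6 × 30.6 × 1.3 + 45.25 × 18.8 + 0.5 × 18.1 × 3.25 × 15.6 × 0.8
     = 238.68 + 850.7 + 367.07 = 1456.4 kPa.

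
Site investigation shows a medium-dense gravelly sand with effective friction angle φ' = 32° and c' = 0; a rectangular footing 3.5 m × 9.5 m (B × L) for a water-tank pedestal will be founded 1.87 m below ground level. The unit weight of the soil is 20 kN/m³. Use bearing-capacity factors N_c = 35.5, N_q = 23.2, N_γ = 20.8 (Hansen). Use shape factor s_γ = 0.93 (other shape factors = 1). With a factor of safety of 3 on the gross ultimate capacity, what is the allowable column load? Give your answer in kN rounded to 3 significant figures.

P_all ≈ 17100 kN

Overburden at base level: q = 20 × 1.87 = 37.4 kPa.
Surcharge term q·N_q = 37.4 × 23.2 = 867.68 kPa; self-weight term 0.5·γ·B·N_γ·s_γ = 0.5 × 20 × 3.5 × 20.8 × 0.93 = 677.04 kPa.
q_ult = 867.68 + 677.04 = 1544.7 kPa.
Gross allowable pressure q_all = 1544.7 / 3 = 514.91 kPa.
Footing area = 33.25 m², so allowable column load = 514.91 × 33.25 = 17121 kN.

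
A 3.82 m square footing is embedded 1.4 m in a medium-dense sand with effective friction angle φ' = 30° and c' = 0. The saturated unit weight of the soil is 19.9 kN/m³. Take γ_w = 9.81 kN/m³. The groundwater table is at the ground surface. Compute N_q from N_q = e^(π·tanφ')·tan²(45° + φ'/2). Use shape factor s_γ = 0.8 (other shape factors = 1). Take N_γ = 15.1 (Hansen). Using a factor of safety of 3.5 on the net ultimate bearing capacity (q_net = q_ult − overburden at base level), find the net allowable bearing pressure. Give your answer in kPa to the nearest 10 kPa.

N_q = e^(π·tan30°)·tan²(60°) = 18.4.
Water table at ground surface, so effective unit weight γ' = 19.9 − 9.81 = 10.09 kN/m³ is used throughout; overburden q = 10.09 × 1.4 = 14.126 kPa; the same γ' applies in the ½γBN_γ term.
Surcharge term q·N_q = 14.126 × 18.401 = 259.93 kPa; self-weight term 0.5·γ·B·N_γ·s_γ = 0.5 × 10.09 × 3.82 × 15.1 × 0.8 = 232.8 kPa.
q_ult = 259.93 + 232.8 = 492.74 kPa.
q_net = 492.74 − 14.126 = 478.61 kPa.
q_all(net) = 478.61 / 3.5 = 136.75 kPa.

q_all(net) ≈ 140 kPa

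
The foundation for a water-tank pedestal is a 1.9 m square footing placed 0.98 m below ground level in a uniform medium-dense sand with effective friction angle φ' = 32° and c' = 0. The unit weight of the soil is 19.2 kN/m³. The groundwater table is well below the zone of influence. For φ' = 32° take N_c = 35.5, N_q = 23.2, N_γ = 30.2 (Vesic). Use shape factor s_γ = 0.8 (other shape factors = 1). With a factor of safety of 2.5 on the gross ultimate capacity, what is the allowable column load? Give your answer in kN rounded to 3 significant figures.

Effective surcharge at the founding depth q = γ·D_f = 19.2 × 0.98 = 18.816 kPa.
q_ult = q·N_q + 0.5·γ·B·N_γ·s_γ
     = 18.816 × 23.2 + 0.5 × 19.2 × 1.9 × 30.2 × 0.8
     = 436.53 + 440.68 = 877.21 kPa.
Gross allowable pressure q_all = 877.21 / 2.5 = 350.88 kPa.
Footing area = 3.61 m², so allowable column load = 350.88 × 3.61 = 1266.7 kN.

P_all ≈ 1270 kN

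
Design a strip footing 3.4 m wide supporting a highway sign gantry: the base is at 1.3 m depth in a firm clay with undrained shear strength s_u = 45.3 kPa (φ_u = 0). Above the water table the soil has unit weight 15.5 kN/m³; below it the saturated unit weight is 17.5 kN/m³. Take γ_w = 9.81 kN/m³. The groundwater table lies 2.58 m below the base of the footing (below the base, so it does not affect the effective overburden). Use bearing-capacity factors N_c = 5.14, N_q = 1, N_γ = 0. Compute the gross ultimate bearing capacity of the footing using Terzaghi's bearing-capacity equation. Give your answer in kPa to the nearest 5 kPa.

q_ult ≈ 255 kPa

q = γ·D_f = 15.5 × 1.3 = 20.15 kPa.
c·N_c = 45.3 × 5.14 = 232.84 kPa
q·N_q = 20.15 × 1 = 20.15 kPa
q_ult = 232.84 + 20.15 = 252.99 kPa.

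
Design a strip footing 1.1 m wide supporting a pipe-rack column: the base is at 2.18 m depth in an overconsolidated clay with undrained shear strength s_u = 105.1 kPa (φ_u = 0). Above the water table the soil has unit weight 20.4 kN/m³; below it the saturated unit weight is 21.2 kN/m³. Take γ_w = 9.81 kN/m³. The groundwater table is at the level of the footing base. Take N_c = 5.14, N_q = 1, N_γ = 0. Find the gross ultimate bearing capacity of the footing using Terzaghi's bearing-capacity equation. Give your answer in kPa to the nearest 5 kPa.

q_ult ≈ 585 kPa

Effective surcharge at the founding depth q = γ·D_f = 20.4 × 2.18 = 44.472 kPa.
q_ult = c·N_c + q·N_q
     = 105.1 × 5.14 + 44.472 × 1
     = 540.21 + 44.472 = 584.69 kPa.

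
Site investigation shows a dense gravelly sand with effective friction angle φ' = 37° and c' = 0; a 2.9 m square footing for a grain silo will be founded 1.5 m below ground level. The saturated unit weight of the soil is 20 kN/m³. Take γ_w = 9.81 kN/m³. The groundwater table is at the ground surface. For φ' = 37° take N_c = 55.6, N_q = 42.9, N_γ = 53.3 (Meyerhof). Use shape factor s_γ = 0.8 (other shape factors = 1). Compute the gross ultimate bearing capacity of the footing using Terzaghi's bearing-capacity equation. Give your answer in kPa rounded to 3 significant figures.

With the water table at the surface the whole profile is submerged: γ' = 20 − 9.81 = 10.19 kN/m³, so q = γ'·D_f = 15.285 kPa; the same γ' applies in the ½γBN_γ term.
q_ult = q·N_q + 0.5·γ·B·N_γ·s_γ
     = 15.285 × 42.9 + 0.5 × 10.19 × 2.9 × 53.3 × 0.8
     = 655.73 + 630.03 = 1285.8 kPa.

q_ult ≈ 1290 kPa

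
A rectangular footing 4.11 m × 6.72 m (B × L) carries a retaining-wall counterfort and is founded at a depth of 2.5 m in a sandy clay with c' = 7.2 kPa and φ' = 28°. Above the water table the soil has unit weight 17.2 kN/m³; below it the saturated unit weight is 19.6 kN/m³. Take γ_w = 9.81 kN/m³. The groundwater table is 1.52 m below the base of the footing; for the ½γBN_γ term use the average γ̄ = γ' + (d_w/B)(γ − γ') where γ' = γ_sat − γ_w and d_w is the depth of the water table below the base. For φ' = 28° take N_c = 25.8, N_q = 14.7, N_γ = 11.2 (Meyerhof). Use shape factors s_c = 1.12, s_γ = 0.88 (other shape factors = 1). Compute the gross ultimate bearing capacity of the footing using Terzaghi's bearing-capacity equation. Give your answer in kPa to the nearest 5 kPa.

q_ult ≈ 1095 kPa

Overburden at base level: q = 17.2 × 2.5 = 43 kPa.
The water table is 1.52 m below the base (< B = 4.11 m), so the ½γBN_γ term uses γ̄ = γ' + (d_w/B)(γ − γ') = 9.79 + (1.52/4.11)(17.2 − 9.79) = 12.53 kN/m³.
Cohesion term c·N_c·s_c = 7.2 × 25.8 × 1.12 = 208.05 kPa; surcharge term q·N_q = 43 × 14.7 = 632.1 kPa; self-weight term 0.5·γ·B·N_γ·s_γ = 0.5 × 12.53 × 4.11 × 11.2 × 0.88 = 253.79 kPa.
q_ult = 208.05 + 632.1 + 253.79 = 1093.9 kPa.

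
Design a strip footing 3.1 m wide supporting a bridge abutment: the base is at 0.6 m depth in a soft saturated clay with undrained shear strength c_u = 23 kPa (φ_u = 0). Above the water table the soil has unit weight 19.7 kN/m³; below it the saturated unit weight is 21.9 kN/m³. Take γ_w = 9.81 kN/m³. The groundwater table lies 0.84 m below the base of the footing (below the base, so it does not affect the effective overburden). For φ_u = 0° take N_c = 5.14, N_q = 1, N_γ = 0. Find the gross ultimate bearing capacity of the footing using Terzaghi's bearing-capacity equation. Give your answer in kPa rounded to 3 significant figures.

q = γ·D_f = 19.7 × 0.6 = 11.82 kPa.
c·N_c = 23 × 5.14 = 118.22 kPa
q·N_q = 11.82 × 1 = 11.82 kPa
q_ult = 118.22 + 11.82 = 130.04 kPa.

q_ult ≈ 130 kPa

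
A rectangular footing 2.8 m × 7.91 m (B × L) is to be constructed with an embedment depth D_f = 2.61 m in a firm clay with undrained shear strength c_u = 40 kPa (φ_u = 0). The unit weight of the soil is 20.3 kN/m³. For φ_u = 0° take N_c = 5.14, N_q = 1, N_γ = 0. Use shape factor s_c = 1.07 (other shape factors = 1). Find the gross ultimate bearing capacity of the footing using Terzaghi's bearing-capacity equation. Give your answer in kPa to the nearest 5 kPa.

q_ult ≈ 275 kPa

Effective surcharge at the founding depth q = γ·D_f = 20.3 × 2.61 = 52.983 kPa.
q_ult = c·N_c·s_c + q·N_q
     = 40 × 5.14 × 1.07 + 52.983 × 1
     = 219.99 + 52.983 = 272.98 kPa.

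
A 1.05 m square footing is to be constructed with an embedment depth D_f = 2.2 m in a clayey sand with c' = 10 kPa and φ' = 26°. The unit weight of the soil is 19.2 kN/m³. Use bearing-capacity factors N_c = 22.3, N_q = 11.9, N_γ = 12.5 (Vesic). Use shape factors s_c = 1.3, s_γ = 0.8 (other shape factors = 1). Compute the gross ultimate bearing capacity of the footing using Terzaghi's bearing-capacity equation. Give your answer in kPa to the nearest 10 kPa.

q_ult ≈ 890 kPa

Overburden at base level: q = 19.2 × 2.2 = 42.24 kPa.
Cohesion term c·N_c·s_c = 10 × 22.3 × 1.3 = 289.9 kPa; surcharge term q·N_q = 42.24 × 11.9 = 502.66 kPa; self-weight term 0.5·γ·B·N_γ·s_γ = 0.5 × 19.2 × 1.05 × 12.5 × 0.8 = 100.8 kPa.
q_ult = 289.9 + 502.66 + 100.8 = 893.36 kPa.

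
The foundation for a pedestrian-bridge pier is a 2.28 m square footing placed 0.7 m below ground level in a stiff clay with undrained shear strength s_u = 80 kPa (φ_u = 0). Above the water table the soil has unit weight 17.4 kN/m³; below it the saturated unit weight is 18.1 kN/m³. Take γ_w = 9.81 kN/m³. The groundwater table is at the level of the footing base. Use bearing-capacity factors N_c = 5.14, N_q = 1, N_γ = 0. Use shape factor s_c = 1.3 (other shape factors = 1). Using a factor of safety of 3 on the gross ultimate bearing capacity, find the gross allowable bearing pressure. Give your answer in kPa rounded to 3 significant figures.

Effective surcharge at the founding depth q = γ·D_f = 17.4 × 0.7 = 12.18 kPa.
q_ult = c·N_c·s_c + q·N_q
     = 80 × 5.14 × 1.3 + 12.18 × 1
     = 534.56 + 12.18 = 546.74 kPa.
q_all = 546.74 / 3 = 182.25 kPa.

q_all ≈ 182 kPa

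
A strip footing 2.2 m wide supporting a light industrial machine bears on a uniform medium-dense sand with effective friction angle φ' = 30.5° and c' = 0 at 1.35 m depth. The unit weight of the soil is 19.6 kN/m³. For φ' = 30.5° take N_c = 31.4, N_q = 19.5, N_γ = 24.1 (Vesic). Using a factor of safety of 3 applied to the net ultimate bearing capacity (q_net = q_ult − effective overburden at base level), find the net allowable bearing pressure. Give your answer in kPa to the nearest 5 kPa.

Effective surcharge at the founding depth q = γ·D_f = 19.6 × 1.35 = 26.46 kPa.
q_ult = q·N_q + 0.5·γ·B·N_γ
     = 26.46 × 19.5 + 0.5 × 19.6 × 2.2 × 24.1
     = 515.97 + 519.6 = 1035.6 kPa.
Net ultimate: q_net = 1035.6 − 26.46 = 1009.1 kPa.
q_all(net) = 1009.1 / 3 = 336.37 kPa.

q_all(net) ≈ 335 kPa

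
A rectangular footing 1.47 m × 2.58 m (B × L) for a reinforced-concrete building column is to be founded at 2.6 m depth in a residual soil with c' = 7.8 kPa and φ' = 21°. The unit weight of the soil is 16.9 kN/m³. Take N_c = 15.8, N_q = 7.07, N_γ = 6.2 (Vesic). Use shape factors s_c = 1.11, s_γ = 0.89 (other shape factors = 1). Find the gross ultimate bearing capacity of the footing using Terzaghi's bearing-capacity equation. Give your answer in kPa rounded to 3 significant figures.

q_ult ≈ 516 kPa

q = γ·D_f = 16.9 × 2.6 = 43.94 kPa.
c·N_c·s_c = 7.8 × 15.8 × 1.11 = 136.8 kPa
q·N_q = 43.94 × 7.07 = 310.66 kPa
0.5·γ·B·N_γ·s_γ = 0.5 × 16.9 × 1.47 × 6.2 × 0.89 = 68.542 kPa
q_ult = 136.8 + 310.66 + 68.542 = 515.99 kPa.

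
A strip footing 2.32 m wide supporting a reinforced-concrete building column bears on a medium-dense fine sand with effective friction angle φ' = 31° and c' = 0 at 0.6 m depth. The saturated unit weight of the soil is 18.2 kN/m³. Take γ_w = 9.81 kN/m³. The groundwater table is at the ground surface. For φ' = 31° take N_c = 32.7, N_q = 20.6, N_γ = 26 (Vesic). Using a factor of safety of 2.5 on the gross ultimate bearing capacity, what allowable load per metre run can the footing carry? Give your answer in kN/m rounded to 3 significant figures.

≈ 331 kN/m

γ' = 18.2 − 9.81 = 8.39 kN/m³ (submerged throughout). q = 8.39 × 0.6 = 5.034 kPa; the same γ' applies in the ½γBN_γ term.
q·N_q = 5.034 × 20.6 = 103.7 kPa
0.5·γ·B·N_γ = 0.5 × 8.39 × 2.32 × 26 = 253.04 kPa
q_ult = 103.7 + 253.04 = 356.74 kPa.
Gross allowable pressure q_all = 356.74 / 2.5 = 142.7 kPa.
Allowable wall load = q_all × B = 142.7 × 2.32 = 331.06 kN per metre run.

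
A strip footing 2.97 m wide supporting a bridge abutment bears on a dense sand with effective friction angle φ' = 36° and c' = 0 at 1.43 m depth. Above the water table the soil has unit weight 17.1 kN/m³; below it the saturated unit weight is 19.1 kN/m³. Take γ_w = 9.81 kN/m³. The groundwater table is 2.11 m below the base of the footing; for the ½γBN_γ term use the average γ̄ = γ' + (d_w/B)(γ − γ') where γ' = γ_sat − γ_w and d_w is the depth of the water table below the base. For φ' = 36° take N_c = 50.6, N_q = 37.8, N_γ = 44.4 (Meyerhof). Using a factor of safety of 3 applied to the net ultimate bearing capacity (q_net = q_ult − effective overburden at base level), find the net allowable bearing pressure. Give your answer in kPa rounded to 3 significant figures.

q_all(net) ≈ 626 kPa

Effective surcharge at the founding depth q = γ·D_f = 17.1 × 1.43 = 24.453 kPa.
With d_w = 2.11 m < B, γ̄ = 9.29 + (2.11/2.97) × (17.1 − 9.29) = 14.839 kN/m³.
q_ult = q·N_q + 0.5·γ·B·N_γ
     = 24.453 × 37.8 + 0.5 × 14.839 × 2.97 × 44.4
     = 924.32 + 978.36 = 1902.7 kPa.
Net ultimate: q_net = 1902.7 − 24.453 = 1878.2 kPa.
q_all(net) = 1878.2 / 3 = 626.08 kPa.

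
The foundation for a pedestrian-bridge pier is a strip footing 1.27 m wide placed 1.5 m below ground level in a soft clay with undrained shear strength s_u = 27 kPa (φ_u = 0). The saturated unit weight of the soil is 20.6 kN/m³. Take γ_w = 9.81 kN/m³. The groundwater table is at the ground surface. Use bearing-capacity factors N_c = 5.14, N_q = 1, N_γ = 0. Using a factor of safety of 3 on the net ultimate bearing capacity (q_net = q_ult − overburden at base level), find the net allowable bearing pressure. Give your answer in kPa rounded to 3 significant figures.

q_all(net) ≈ 46.3 kPa

γ' = 20.6 − 9.81 = 10.79 kN/m³ (submerged throughout). q = 10.79 × 1.5 = 16.185 kPa.
c·N_c = 27 × 5.14 = 138.78 kPa
q·N_q = 16.185 × 1 = 16.185 kPa
q_ult = 138.78 + 16.185 = 154.97 kPa.
q_net = 154.97 − 16.185 = 138.78 kPa.
q_all(net) = 138.78 / 3 = 46.26 kPa.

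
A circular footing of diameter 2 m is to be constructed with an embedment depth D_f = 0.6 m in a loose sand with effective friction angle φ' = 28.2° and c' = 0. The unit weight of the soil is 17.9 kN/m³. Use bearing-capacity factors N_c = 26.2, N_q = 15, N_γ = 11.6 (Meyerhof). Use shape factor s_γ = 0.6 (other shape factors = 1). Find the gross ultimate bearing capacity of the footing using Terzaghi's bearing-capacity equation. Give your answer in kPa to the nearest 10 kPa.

q_ult ≈ 290 kPa

Effective surcharge at the founding depth q = γ·D_f = 17.9 × 0.6 = 10.74 kPa.
q_ult = q·N_q + 0.5·γ·B·N_γ·s_γ
     = 10.74 × 15 + 0.5 × 17.9 × 2 × 11.6 × 0.6
     = 161.1 + 124.58 = 285.68 kPa.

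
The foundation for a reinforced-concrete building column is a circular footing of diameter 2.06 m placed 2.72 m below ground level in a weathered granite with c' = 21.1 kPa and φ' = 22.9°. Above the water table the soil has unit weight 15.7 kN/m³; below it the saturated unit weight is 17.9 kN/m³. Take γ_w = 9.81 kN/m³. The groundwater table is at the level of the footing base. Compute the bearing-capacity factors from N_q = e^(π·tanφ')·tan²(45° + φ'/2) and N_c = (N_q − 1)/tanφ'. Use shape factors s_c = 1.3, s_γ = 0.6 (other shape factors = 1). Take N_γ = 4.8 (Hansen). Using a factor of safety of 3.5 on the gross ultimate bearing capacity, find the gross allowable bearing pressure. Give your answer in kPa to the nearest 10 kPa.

q_all ≈ 250 kPa

N_q = e^(π·tan22.9°)·tan²(56.45°) = 8.57; N_c = (N_q − 1)/tanφ' = 17.93.
Effective surcharge at the founding depth q = γ·D_f = 15.7 × 2.72 = 42.704 kPa.
The water table coincides with the base, so in the self-weight term γ → γ' = 8.09 kN/m³.
q_ult = c·N_c·s_c + q·N_q + 0.5·γ·B·N_γ·s_γ
     = 21.1 × 17.927 × 1.3 + 42.704 × 8.5728 + 0.5 × 8.09 × 2.06 × 4.8 × 0.6
     = 491.75 + 366.09 + 23.998 = 881.84 kPa.
q_all = 881.84 / 3.5 = 251.95 kPa.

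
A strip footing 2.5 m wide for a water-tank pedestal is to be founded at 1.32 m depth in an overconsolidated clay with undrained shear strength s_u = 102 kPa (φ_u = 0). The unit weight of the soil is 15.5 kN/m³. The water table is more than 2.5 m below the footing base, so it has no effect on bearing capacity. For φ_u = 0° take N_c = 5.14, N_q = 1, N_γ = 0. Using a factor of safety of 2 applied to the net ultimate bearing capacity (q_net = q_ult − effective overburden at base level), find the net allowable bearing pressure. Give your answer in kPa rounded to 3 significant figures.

q = γ·D_f = 15.5 × 1.32 = 20.46 kPa.
c·N_c = 102 × 5.14 = 524.28 kPa
q·N_q = 20.46 × 1 = 20.46 kPa
q_ult = 524.28 + 20.46 = 544.74 kPa.
Net ultimate: q_net = 544.74 − 20.46 = 524.28 kPa.
q_all(net) = 524.28 / 2 = 262.14 kPa.

q_all(net) ≈ 262 kPa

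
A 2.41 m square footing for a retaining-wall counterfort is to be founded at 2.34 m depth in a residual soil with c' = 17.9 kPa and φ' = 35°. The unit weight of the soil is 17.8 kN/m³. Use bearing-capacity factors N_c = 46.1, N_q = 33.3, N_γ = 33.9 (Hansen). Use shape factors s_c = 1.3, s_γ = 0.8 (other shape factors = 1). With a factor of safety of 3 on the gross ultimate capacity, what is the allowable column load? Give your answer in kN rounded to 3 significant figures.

P_all ≈ 5890 kN

Overburden at base level: q = 17.8 × 2.34 = 41.652 kPa.
Cohesion term c·N_c·s_c = 17.9 × 46.1 × 1.3 = 1072.7 kPa; surcharge term q·N_q = 41.652 × 33.3 = 1387 kPa; self-weight term 0.5·γ·B·N_γ·s_γ = 0.5 × 17.8 × 2.41 × 33.9 × 0.8 = 581.7 kPa.
q_ult = 1072.7 + 1387 + 581.7 = 3041.5 kPa.
Gross allowable pressure q_all = 3041.5 / 3 = 1013.8 kPa.
Footing area = 5.8081 m², so allowable column load = 1013.8 × 5.8081 = 5888.4 kN.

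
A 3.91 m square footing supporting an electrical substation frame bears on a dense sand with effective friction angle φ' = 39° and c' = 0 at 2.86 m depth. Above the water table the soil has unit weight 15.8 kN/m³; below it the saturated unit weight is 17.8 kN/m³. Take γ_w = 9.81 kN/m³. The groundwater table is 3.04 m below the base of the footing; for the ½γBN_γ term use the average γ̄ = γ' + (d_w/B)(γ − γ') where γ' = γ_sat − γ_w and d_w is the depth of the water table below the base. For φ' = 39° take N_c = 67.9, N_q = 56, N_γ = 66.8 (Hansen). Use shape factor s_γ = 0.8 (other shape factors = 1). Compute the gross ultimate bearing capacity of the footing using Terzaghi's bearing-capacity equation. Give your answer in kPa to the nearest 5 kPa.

q_ult ≈ 4000 kPa

Overburden at base level: q = 15.8 × 2.86 = 45.188 kPa.
The water table is 3.04 m below the base (< B = 3.91 m), so the ½γBN_γ term uses γ̄ = γ' + (d_w/B)(γ − γ') = 7.99 + (3.04/3.91)(15.8 − 7.99) = 14.062 kN/m³.
Surcharge term q·N_q = 45.188 × 56 = 2530.5 kPa; self-weight term 0.5·γ·B·N_γ·s_γ = 0.5 × 14.062 × 3.91 × 66.8 × 0.8 = 1469.2 kPa.
q_ult = 2530.5 + 1469.2 = 3999.7 kPa.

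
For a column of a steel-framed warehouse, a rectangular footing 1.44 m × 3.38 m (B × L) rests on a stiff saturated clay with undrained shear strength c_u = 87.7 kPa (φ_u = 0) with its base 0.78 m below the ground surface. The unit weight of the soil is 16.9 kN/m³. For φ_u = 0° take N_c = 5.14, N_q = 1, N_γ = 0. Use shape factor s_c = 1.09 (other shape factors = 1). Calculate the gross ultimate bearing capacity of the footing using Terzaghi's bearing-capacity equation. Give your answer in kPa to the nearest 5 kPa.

q = γ·D_f = 16.9 × 0.78 = 13.182 kPa.
c·N_c·s_c = 87.7 × 5.14 × 1.09 = 491.35 kPa
q·N_q = 13.182 × 1 = 13.182 kPa
q_ult = 491.35 + 13.182 = 504.53 kPa.

q_ult ≈ 505 kPa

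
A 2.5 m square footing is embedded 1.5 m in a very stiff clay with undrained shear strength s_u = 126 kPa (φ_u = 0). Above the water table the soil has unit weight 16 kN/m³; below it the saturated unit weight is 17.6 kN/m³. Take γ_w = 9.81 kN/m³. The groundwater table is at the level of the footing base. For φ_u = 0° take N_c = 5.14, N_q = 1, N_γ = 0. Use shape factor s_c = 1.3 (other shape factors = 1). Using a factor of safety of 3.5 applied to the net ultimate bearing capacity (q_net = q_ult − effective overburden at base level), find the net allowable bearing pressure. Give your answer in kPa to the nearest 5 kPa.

q_all(net) ≈ 240 kPa

q = γ·D_f = 16 × 1.5 = 24 kPa.
c·N_c·s_c = 126 × 5.14 × 1.3 = 841.93 kPa
q·N_q = 24 × 1 = 24 kPa
q_ult = 841.93 + 24 = 865.93 kPa.
Net ultimate: q_net = 865.93 − 24 = 841.93 kPa.
q_all(net) = 841.93 / 3.5 = 240.55 kPa.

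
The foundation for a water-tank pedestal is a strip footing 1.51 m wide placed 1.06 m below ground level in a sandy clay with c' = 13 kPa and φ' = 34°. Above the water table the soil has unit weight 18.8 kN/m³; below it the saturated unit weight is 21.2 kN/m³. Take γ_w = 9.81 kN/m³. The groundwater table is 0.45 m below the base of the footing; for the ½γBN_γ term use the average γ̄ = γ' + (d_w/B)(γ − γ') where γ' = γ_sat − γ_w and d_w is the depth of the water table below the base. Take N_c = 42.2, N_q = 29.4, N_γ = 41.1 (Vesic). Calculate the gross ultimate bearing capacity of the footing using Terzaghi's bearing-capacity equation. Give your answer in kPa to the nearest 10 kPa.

Overburden at base level: q = 18.8 × 1.06 = 19.928 kPa.
The water table is 0.45 m below the base (< B = 1.51 m), so the ½γBN_γ term uses γ̄ = γ' + (d_w/B)(γ − γ') = 11.39 + (0.45/1.51)(18.8 − 11.39) = 13.598 kN/m³.
Cohesion term c·N_c = 13 × 42.2 = 548.6 kPa; surcharge term q·N_q = 19.928 × 29.4 = 585.88 kPa; self-weight term 0.5·γ·B·N_γ = 0.5 × 13.598 × 1.51 × 41.1 = 421.96 kPa.
q_ult = 548.6 + 585.88 + 421.96 = 1556.4 kPa.

q_ult ≈ 1560 kPa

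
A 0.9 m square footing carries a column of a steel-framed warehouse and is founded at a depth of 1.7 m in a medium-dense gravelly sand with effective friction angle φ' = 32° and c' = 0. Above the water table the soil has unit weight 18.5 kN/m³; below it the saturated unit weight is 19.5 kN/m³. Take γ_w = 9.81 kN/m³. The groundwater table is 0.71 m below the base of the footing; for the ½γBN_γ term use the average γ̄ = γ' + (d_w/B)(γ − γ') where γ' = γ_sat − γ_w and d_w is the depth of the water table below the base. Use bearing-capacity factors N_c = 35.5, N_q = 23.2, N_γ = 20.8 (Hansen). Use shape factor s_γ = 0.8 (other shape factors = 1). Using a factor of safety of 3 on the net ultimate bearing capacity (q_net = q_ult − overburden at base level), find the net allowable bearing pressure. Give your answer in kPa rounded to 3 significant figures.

Effective surcharge at the founding depth q = γ·D_f = 18.5 × 1.7 = 31.45 kPa.
With d_w = 0.71 m < B, γ̄ = 9.69 + (0.71/0.9) × (18.5 − 9.69) = 16.64 kN/m³.
q_ult = q·N_q + 0.5·γ·B·N_γ·s_γ
     = 31.45 × 23.2 + 0.5 × 16.64 × 0.9 × 20.8 × 0.8
     = 729.64 + 124.6 = 854.24 kPa.
q_net = 854.24 − 31.45 = 822.79 kPa.
q_all(net) = 822.79 / 3 = 274.26 kPa.

q_all(net) ≈ 274 kPa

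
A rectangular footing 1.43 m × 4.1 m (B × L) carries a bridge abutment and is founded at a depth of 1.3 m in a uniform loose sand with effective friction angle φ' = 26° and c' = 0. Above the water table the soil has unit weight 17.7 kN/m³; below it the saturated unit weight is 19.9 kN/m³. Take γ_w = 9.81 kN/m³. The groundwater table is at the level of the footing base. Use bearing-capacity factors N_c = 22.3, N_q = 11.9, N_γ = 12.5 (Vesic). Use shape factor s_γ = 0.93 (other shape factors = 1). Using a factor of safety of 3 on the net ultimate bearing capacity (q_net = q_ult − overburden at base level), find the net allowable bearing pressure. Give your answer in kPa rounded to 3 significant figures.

q_all(net) ≈ 112 kPa

Effective surcharge at the founding depth q = γ·D_f = 17.7 × 1.3 = 23.01 kPa.
The water table coincides with the base, so in the self-weight term γ → γ' = 10.09 kN/m³.
q_ult = q·N_q + 0.5·γ·B·N_γ·s_γ
     = 23.01 × 11.9 + 0.5 × 10.09 × 1.43 × 12.5 × 0.93
     = 273.82 + 83.867 = 357.69 kPa.
q_net = 357.69 − 23.01 = 334.68 kPa.
q_all(net) = 334.68 / 3 = 111.56 kPa.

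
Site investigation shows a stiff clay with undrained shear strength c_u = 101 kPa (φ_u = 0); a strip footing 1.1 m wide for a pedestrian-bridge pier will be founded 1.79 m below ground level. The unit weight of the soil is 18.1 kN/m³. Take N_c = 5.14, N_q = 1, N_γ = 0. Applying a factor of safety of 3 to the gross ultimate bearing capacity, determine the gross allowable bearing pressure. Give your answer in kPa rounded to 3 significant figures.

q_all ≈ 184 kPa

q = γ·D_f = 18.1 × 1.79 = 32.399 kPa.
c·N_c = 101 × 5.14 = 519.14 kPa
q·N_q = 32.399 × 1 = 32.399 kPa
q_ult = 519.14 + 32.399 = 551.54 kPa.
q_all = q_ult / FS = 551.54 / 3 = 183.85 kPa.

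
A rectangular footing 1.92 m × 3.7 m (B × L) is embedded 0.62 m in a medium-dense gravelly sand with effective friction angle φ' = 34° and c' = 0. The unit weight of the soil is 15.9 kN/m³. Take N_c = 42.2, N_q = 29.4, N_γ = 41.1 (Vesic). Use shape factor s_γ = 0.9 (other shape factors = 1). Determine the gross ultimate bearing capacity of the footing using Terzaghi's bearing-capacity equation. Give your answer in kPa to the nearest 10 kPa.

q = γ·D_f = 15.9 × 0.62 = 9.858 kPa.
q·N_q = 9.858 × 29.4 = 289.83 kPa
0.5·γ·B·N_γ·s_γ = 0.5 × 15.9 × 1.92 × 41.1 × 0.9 = 564.62 kPa
q_ult = 289.83 + 564.62 = 854.44 kPa.

q_ult ≈ 850 kPa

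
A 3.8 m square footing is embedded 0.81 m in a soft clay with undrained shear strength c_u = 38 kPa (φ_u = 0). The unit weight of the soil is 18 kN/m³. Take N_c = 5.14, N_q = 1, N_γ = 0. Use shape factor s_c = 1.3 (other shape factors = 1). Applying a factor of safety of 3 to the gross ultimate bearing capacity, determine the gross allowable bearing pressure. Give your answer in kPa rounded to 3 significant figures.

Effective surcharge at the founding depth q = γ·D_f = 18 × 0.81 = 14.58 kPa.
q_ult = c·N_c·s_c + q·N_q
     = 38 × 5.14 × 1.3 + 14.58 × 1
     = 253.92 + 14.58 = 268.5 kPa.
q_all = q_ult / FS = 268.5 / 3 = 89.499 kPa.

q_all ≈ 89.5 kPa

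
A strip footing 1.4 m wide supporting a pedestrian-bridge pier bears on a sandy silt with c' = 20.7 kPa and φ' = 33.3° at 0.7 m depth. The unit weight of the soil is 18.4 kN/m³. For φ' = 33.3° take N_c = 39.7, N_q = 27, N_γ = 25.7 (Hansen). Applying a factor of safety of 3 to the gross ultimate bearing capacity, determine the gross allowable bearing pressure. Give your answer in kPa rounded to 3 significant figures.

q_all ≈ 500 kPa

q = γ·D_f = 18.4 × 0.7 = 12.88 kPa.
c·N_c = 20.7 × 39.7 = 821.79 kPa
q·N_q = 12.88 × 27 = 347.76 kPa
0.5·γ·B·N_γ = 0.5 × 18.4 × 1.4 × 25.7 = 331.02 kPa
q_ult = 821.79 + 347.76 + 331.02 = 1500.6 kPa.
q_all = q_ult / FS = 1500.6 / 3 = 500.19 kPa.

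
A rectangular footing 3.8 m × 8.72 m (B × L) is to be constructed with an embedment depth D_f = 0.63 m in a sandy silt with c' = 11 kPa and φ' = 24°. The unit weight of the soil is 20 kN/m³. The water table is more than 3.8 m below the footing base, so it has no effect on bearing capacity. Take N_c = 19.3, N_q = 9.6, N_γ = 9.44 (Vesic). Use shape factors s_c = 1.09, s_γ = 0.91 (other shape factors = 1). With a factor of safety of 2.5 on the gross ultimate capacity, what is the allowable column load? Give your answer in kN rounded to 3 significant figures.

P_all ≈ 9000 kN

Overburden at base level: q = 20 × 0.63 = 12.6 kPa.
Cohesion term c·N_c·s_c = 11 × 19.3 × 1.09 = 231.41 kPa; surcharge term q·N_q = 12.6 × 9.6 = 120.96 kPa; self-weight term 0.5·γ·B·N_γ·s_γ = 0.5 × 20 × 3.8 × 9.44 × 0.91 = 326.44 kPa.
q_ult = 231.41 + 120.96 + 326.44 = 678.8 kPa.
Gross allowable pressure q_all = 678.8 / 2.5 = 271.52 kPa.
Footing area = 33.136 m², so allowable column load = 271.52 × 33.136 = 8997.1 kN.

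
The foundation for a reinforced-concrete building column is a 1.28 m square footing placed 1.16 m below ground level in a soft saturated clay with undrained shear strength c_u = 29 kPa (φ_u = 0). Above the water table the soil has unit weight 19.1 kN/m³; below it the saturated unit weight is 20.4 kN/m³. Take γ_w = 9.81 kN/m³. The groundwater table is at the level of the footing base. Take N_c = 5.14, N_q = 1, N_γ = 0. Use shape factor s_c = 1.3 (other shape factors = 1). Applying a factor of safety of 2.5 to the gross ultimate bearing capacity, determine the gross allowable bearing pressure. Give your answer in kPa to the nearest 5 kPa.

q_all ≈ 85 kPa

Overburden at base level: q = 19.1 × 1.16 = 22.156 kPa.
Cohesion term c·N_c·s_c = 29 × 5.14 × 1.3 = 193.78 kPa; surcharge term q·N_q = 22.156 × 1 = 22.156 kPa.
q_ult = 193.78 + 22.156 = 215.93 kPa.
q_all = q_ult / FS = 215.93 / 2.5 = 86.374 kPa.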